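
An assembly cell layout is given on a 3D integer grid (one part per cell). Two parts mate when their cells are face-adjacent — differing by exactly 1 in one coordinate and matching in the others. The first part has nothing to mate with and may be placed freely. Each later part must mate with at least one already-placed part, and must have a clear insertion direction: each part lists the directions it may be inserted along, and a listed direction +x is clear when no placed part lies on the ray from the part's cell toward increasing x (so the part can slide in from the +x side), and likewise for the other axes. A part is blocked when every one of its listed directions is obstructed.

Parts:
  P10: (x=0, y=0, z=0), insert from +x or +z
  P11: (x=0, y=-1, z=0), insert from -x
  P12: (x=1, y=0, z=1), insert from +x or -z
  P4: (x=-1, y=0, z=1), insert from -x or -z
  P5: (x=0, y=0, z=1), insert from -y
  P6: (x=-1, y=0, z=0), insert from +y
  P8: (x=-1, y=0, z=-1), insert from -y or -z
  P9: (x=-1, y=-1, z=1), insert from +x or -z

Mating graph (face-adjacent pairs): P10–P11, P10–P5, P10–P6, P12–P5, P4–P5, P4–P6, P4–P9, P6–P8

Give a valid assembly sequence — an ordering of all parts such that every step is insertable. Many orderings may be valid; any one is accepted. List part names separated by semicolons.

P6; P4; P5; P12; P9; P8; P10; P11

1. P6@(-1, 0, 0) [+y clear] — {P6}
2. P4@(-1, 0, 1) [-x clear] — {P4, P6}
3. P5@(0, 0, 1) [-y clear] — {P4, P5, P6}
4. P12@(1, 0, 1) [+x clear] — {P12, P4, P5, P6}
5. P9@(-1, -1, 1) [+x clear] — {P12, P4, P5, P6, P9}
6. P8@(-1, 0, -1) [-y clear] — {P12, P4, P5, P6, P8, P9}
7. P10@(0, 0, 0) [+x clear] — {P10, P12, P4, P5, P6, P8, P9}
8. P11@(0, -1, 0) [-x clear] — {P10, P11, P12, P4, P5, P6, P8, P9}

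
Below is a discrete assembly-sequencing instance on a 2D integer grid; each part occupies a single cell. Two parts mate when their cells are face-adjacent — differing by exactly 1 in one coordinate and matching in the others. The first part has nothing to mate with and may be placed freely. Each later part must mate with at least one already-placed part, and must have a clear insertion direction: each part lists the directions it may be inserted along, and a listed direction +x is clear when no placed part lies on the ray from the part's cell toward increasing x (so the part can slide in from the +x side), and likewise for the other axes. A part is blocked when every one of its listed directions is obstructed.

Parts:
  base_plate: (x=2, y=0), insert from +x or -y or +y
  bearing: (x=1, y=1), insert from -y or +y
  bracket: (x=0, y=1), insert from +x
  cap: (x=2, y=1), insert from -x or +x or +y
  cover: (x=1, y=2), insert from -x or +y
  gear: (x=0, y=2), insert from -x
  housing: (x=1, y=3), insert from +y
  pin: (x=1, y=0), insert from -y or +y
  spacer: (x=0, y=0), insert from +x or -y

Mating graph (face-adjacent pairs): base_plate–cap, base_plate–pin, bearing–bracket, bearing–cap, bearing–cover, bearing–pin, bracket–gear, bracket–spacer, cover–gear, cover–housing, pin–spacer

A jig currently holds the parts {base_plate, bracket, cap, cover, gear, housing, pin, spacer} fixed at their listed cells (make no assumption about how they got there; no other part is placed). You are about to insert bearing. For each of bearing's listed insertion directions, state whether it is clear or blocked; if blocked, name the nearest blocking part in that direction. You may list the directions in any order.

-y: nearest on ray is pin@(1, 0) ⇒ blocked
+y: nearest on ray is cover@(1, 2) ⇒ blocked

+y: blocked by cover; -y: blocked by pin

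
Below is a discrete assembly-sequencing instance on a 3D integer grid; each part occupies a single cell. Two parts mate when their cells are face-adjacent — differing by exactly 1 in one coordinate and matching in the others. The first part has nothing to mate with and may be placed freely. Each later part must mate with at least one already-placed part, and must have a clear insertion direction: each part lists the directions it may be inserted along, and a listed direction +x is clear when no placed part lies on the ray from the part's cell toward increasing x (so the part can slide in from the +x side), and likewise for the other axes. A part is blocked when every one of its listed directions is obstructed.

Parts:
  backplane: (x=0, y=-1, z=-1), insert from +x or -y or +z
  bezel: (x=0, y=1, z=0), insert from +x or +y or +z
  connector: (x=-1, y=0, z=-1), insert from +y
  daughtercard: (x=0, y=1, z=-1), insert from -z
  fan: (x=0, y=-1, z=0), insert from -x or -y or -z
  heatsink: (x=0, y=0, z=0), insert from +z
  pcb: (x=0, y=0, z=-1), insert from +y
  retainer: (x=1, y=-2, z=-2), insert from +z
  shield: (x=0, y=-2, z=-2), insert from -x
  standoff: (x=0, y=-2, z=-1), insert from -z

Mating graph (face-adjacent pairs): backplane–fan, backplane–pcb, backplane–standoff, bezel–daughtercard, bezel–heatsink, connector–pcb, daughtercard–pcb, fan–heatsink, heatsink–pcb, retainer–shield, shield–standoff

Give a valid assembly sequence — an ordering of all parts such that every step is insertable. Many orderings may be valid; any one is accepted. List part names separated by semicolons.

heatsink; pcb; daughtercard; bezel; backplane; standoff; shield; retainer; connector; fan

1. heatsink@(0, 0, 0) [+z clear] — {heatsink}
2. pcb@(0, 0, -1) [+y clear] — {heatsink, pcb}
3. daughtercard@(0, 1, -1) [-z clear] — {daughtercard, heatsink, pcb}
4. bezel@(0, 1, 0) [+x clear] — {bezel, daughtercard, heatsink, pcb}
5. backplane@(0, -1, -1) [+x clear] — {backplane, bezel, daughtercard, heatsink, pcb}
6. standoff@(0, -2, -1) [-z clear] — {backplane, bezel, daughtercard, heatsink, pcb, standoff}
7. shield@(0, -2, -2) [-x clear] — {backplane, bezel, daughtercard, heatsink, pcb, shield, standoff}
8. retainer@(1, -2, -2) [+z clear] — {backplane, bezel, daughtercard, heatsink, pcb, retainer, shield, standoff}
9. connector@(-1, 0, -1) [+y clear] — {backplane, bezel, connector, daughtercard, heatsink, pcb, retainer, shield, standoff}
10. fan@(0, -1, 0) [-x clear] — {backplane, bezel, connector, daughtercard, fan, heatsink, pcb, retainer, shield, standoff}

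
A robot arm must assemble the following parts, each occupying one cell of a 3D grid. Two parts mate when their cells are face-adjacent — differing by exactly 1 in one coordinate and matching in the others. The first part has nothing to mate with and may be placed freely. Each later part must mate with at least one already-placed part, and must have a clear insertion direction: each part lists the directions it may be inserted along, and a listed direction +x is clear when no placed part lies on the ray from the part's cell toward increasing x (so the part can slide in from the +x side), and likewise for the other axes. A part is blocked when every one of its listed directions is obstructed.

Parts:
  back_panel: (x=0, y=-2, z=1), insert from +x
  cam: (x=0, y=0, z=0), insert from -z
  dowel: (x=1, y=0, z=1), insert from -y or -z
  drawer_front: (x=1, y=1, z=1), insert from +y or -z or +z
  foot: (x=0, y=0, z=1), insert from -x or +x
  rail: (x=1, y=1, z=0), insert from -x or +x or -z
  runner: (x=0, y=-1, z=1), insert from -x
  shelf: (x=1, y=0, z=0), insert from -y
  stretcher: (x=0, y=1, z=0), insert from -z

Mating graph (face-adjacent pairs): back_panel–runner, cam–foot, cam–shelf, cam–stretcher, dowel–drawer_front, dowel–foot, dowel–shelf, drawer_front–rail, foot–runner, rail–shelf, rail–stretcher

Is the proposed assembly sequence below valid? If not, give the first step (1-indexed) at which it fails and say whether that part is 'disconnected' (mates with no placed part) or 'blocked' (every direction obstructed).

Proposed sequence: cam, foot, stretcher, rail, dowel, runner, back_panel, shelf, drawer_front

Valid

1. cam@(0, 0, 0) [-z clear] — {cam}
2. foot@(0, 0, 1) [-x clear] — {cam, foot}
3. stretcher@(0, 1, 0) [-z clear] — {cam, foot, stretcher}
4. rail@(1, 1, 0) [+x clear] — {cam, foot, rail, stretcher}
5. dowel@(1, 0, 1) [-y clear] — {cam, dowel, foot, rail, stretcher}
6. runner@(0, -1, 1) [-x clear] — {cam, dowel, foot, rail, runner, stretcher}
7. back_panel@(0, -2, 1) [+x clear] — {back_panel, cam, dowel, foot, rail, runner, stretcher}
8. shelf@(1, 0, 0) [-y clear] — {back_panel, cam, dowel, foot, rail, runner, shelf, stretcher}
9. drawer_front@(1, 1, 1) [+y clear] — {back_panel, cam, dowel, drawer_front, foot, rail, runner, shelf, stretcher}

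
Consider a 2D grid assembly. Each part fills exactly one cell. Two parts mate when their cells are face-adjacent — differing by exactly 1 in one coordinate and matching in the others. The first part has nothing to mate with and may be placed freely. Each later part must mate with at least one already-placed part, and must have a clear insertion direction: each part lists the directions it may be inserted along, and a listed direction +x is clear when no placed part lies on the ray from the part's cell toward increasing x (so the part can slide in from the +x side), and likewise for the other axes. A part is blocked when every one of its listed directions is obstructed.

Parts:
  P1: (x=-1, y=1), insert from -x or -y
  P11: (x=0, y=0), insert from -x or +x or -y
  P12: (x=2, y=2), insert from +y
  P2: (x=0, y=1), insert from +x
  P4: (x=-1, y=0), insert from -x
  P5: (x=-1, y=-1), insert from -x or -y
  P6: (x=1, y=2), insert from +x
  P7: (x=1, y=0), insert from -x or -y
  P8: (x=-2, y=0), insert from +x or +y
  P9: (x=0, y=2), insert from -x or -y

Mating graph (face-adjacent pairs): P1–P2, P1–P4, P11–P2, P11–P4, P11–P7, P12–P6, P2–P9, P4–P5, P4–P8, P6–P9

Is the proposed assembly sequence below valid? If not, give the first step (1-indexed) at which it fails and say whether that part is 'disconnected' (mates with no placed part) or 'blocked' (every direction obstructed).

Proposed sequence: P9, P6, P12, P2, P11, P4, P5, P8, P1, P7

Valid

1. P9@(0, 2) [-x clear] — {P9}
2. P6@(1, 2) [+x clear] — {P6, P9}
3. P12@(2, 2) [+y clear] — {P12, P6, P9}
4. P2@(0, 1) [+x clear] — {P12, P2, P6, P9}
5. P11@(0, 0) [-x clear] — {P11, P12, P2, P6, P9}
6. P4@(-1, 0) [-x clear] — {P11, P12, P2, P4, P6, P9}
7. P5@(-1, -1) [-x clear] — {P11, P12, P2, P4, P5, P6, P9}
8. P8@(-2, 0) [+y clear] — {P11, P12, P2, P4, P5, P6, P8, P9}
9. P1@(-1, 1) [-x clear] — {P1, P11, P12, P2, P4, P5, P6, P8, P9}
10. P7@(1, 0) [-y clear] — {P1, P11, P12, P2, P4, P5, P6, P7, P8, P9}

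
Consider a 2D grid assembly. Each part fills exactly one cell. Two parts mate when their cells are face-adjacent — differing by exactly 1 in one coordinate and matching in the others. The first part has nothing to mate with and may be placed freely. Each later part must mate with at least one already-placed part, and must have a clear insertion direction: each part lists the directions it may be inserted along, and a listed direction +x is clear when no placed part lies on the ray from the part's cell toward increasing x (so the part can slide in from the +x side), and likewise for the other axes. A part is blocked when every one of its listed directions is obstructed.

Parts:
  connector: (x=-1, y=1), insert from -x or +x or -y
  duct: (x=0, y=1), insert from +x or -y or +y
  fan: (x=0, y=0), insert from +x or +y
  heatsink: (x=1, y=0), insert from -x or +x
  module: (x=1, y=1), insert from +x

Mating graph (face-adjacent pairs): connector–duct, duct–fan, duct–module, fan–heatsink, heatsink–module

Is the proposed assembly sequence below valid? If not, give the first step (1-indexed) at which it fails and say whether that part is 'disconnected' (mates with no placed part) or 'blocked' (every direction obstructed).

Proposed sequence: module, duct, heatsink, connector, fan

1. module@(1, 1) [+x clear] — {module}
2. duct@(0, 1) [-y clear] — {duct, module}
3. heatsink@(1, 0) [-x clear] — {duct, heatsink, module}
4. connector@(-1, 1) [-x clear] — {connector, duct, heatsink, module}
5. fan@(0, 0) — +x/+y all obstructed ⇒ blocked

Invalid at step 5 (blocked)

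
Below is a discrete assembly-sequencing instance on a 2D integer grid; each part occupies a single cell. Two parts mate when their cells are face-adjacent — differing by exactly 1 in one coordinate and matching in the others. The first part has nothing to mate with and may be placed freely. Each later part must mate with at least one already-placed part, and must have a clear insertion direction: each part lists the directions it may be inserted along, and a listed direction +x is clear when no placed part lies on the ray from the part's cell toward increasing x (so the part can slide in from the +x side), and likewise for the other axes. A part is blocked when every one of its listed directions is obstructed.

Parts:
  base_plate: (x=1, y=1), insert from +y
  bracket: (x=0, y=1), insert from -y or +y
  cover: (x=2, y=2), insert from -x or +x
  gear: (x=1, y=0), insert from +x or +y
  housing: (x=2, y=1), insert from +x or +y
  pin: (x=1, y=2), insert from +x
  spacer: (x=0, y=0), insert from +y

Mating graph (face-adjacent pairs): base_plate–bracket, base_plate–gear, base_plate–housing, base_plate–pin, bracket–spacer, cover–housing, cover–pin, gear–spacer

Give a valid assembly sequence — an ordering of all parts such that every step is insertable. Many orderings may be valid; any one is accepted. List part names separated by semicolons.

1. housing@(2, 1) [+x clear] — {housing}
2. base_plate@(1, 1) [+y clear] — {base_plate, housing}
3. pin@(1, 2) [+x clear] — {base_plate, housing, pin}
4. cover@(2, 2) [+x clear] — {base_plate, cover, housing, pin}
5. gear@(1, 0) [+x clear] — {base_plate, cover, gear, housing, pin}
6. spacer@(0, 0) [+y clear] — {base_plate, cover, gear, housing, pin, spacer}
7. bracket@(0, 1) [+y clear] — {base_plate, bracket, cover, gear, housing, pin, spacer}

housing; base_plate; pin; cover; gear; spacer; bracket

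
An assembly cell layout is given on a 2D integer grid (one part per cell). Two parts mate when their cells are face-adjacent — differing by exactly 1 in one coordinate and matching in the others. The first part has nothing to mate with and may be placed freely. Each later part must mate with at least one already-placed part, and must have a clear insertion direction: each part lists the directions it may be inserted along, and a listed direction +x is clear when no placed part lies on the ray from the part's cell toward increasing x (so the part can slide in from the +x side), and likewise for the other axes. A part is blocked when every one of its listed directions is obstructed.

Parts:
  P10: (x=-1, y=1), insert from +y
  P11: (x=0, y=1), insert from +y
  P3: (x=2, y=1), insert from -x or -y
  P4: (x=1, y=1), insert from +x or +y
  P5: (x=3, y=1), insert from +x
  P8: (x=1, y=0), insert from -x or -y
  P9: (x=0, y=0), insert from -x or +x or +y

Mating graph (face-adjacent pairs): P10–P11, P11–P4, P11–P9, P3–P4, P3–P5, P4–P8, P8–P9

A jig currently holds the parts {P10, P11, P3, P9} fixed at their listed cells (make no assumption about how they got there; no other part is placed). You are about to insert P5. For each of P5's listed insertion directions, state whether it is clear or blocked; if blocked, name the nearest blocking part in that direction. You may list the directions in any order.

+x: ray from P5(3, 1) has no placed part ⇒ clear

+x: clear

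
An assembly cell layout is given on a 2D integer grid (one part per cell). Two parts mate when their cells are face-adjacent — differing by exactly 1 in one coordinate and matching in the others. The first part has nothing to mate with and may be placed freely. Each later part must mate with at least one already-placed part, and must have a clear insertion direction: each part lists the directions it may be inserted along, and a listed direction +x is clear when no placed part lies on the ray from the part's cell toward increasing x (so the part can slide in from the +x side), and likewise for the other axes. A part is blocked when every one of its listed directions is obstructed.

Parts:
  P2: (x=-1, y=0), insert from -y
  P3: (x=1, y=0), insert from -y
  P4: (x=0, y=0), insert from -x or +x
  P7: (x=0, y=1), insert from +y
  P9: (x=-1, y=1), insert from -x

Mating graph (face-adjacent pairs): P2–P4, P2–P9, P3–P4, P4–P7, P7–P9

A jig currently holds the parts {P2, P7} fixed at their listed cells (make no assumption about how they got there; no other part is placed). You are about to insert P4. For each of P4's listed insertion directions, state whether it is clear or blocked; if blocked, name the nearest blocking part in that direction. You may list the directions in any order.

-x: nearest on ray is P2@(-1, 0) ⇒ blocked
+x: ray from P4(0, 0) has no placed part ⇒ clear

+x: clear; -x: blocked by P2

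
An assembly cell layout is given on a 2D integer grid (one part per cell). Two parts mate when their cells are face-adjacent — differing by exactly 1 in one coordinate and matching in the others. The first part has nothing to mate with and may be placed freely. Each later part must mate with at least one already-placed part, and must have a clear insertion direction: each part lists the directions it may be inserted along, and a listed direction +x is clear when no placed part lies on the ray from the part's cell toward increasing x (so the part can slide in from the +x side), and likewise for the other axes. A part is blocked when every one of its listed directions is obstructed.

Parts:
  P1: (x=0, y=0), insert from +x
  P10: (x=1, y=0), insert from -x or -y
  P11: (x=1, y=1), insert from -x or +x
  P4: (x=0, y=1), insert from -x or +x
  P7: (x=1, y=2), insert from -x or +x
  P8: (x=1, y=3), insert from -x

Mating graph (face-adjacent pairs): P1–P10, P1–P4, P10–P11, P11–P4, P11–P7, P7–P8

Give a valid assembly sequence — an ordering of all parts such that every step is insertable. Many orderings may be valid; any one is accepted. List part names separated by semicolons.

P8; P7; P11; P4; P1; P10

1. P8@(1, 3) [-x clear] — {P8}
2. P7@(1, 2) [-x clear] — {P7, P8}
3. P11@(1, 1) [-x clear] — {P11, P7, P8}
4. P4@(0, 1) [-x clear] — {P11, P4, P7, P8}
5. P1@(0, 0) [+x clear] — {P1, P11, P4, P7, P8}
6. P10@(1, 0) [-y clear] — {P1, P10, P11, P4, P7, P8}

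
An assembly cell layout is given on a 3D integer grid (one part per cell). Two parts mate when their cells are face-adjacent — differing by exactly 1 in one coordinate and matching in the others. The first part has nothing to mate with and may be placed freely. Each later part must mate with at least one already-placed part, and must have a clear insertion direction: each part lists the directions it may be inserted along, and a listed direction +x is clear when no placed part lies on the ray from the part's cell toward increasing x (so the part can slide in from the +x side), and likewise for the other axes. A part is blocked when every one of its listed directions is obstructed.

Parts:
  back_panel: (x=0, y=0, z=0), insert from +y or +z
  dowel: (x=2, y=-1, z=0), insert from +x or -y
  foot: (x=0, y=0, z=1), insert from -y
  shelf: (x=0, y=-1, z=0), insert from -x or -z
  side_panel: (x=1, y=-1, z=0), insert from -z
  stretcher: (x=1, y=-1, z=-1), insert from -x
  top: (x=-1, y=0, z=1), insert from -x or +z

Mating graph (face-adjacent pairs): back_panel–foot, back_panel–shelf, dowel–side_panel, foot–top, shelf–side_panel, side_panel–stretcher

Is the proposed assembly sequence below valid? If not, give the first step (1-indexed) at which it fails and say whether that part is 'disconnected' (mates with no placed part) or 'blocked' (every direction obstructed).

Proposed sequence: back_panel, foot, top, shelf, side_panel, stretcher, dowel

Valid

1. back_panel@(0, 0, 0) [+y clear] — {back_panel}
2. foot@(0, 0, 1) [-y clear] — {back_panel, foot}
3. top@(-1, 0, 1) [-x clear] — {back_panel, foot, top}
4. shelf@(0, -1, 0) [-x clear] — {back_panel, foot, shelf, top}
5. side_panel@(1, -1, 0) [-z clear] — {back_panel, foot, shelf, side_panel, top}
6. stretcher@(1, -1, -1) [-x clear] — {back_panel, foot, shelf, side_panel, stretcher, top}
7. dowel@(2, -1, 0) [+x clear] — {back_panel, dowel, foot, shelf, side_panel, stretcher, top}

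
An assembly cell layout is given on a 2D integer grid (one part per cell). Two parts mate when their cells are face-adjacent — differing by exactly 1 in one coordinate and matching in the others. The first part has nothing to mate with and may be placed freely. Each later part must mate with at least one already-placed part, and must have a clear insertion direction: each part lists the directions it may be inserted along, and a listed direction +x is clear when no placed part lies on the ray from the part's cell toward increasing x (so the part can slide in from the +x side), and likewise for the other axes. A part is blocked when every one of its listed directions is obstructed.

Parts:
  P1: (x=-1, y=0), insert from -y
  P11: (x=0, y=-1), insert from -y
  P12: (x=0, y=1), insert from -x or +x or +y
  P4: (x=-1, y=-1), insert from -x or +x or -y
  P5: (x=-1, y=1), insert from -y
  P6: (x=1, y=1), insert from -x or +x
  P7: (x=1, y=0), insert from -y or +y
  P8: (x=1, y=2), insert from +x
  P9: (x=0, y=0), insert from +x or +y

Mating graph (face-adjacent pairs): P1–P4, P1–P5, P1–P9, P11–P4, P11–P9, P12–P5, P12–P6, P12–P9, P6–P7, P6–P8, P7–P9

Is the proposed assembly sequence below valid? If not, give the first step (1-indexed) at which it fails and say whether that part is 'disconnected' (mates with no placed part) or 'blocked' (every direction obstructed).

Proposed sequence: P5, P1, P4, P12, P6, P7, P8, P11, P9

1. P5@(-1, 1) [-y clear] — {P5}
2. P1@(-1, 0) [-y clear] — {P1, P5}
3. P4@(-1, -1) [-x clear] — {P1, P4, P5}
4. P12@(0, 1) [+x clear] — {P1, P12, P4, P5}
5. P6@(1, 1) [+x clear] — {P1, P12, P4, P5, P6}
6. P7@(1, 0) [-y clear] — {P1, P12, P4, P5, P6, P7}
7. P8@(1, 2) [+x clear] — {P1, P12, P4, P5, P6, P7, P8}
8. P11@(0, -1) [-y clear] — {P1, P11, P12, P4, P5, P6, P7, P8}
9. P9@(0, 0) — +x/+y all obstructed ⇒ blocked

Invalid at step 9 (blocked)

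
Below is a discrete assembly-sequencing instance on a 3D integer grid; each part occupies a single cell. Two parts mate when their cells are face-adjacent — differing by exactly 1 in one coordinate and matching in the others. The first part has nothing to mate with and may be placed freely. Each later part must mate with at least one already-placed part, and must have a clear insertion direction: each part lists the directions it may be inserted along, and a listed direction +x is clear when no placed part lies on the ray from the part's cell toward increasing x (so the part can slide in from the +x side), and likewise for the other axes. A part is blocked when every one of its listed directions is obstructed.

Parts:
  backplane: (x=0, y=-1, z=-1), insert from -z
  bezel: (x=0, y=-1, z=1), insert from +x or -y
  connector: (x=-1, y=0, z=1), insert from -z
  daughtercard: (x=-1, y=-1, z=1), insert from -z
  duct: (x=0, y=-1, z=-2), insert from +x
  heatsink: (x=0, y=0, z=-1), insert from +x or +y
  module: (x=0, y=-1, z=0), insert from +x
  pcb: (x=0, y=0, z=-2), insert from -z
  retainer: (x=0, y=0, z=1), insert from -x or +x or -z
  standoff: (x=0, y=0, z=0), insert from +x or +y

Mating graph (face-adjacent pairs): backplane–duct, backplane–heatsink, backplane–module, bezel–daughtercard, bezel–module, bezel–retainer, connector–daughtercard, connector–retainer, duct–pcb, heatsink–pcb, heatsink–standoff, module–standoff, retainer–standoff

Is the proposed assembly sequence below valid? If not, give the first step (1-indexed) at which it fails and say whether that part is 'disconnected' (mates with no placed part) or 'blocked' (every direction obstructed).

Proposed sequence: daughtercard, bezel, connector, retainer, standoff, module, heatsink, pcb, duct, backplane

Invalid at step 10 (blocked)

1. daughtercard@(-1, -1, 1) [-z clear] — {daughtercard}
2. bezel@(0, -1, 1) [+x clear] — {bezel, daughtercard}
3. connector@(-1, 0, 1) [-z clear] — {bezel, connector, daughtercard}
4. retainer@(0, 0, 1) [+x clear] — {bezel, connector, daughtercard, retainer}
5. standoff@(0, 0, 0) [+x clear] — {bezel, connector, daughtercard, retainer, standoff}
6. module@(0, -1, 0) [+x clear] — {bezel, connector, daughtercard, module, retainer, standoff}
7. heatsink@(0, 0, -1) [+x clear] — {bezel, connector, daughtercard, heatsink, module, retainer, standoff}
8. pcb@(0, 0, -2) [-z clear] — {bezel, connector, daughtercard, heatsink, module, pcb, retainer, standoff}
9. duct@(0, -1, -2) [+x clear] — {bezel, connector, daughtercard, duct, heatsink, module, pcb, retainer, standoff}
10. backplane@(0, -1, -1) — -z all obstructed ⇒ blocked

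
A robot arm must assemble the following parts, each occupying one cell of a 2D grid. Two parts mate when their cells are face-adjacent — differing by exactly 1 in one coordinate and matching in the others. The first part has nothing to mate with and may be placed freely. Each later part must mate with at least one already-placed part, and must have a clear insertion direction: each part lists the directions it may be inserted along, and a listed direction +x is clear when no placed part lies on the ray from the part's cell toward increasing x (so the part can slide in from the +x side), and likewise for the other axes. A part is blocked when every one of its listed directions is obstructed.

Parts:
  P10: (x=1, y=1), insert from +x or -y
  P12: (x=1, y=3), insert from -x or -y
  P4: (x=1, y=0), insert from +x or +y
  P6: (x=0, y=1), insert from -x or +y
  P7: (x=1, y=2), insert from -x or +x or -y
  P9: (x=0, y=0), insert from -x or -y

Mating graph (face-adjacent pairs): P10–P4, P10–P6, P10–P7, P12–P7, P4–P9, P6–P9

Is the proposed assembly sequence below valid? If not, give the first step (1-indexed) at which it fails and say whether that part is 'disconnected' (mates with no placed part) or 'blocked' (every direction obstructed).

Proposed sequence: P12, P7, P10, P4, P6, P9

1. P12@(1, 3) [-x clear] — {P12}
2. P7@(1, 2) [-x clear] — {P12, P7}
3. P10@(1, 1) [+x clear] — {P10, P12, P7}
4. P4@(1, 0) [+x clear] — {P10, P12, P4, P7}
5. P6@(0, 1) [-x clear] — {P10, P12, P4, P6, P7}
6. P9@(0, 0) [-x clear] — {P10, P12, P4, P6, P7, P9}

Valid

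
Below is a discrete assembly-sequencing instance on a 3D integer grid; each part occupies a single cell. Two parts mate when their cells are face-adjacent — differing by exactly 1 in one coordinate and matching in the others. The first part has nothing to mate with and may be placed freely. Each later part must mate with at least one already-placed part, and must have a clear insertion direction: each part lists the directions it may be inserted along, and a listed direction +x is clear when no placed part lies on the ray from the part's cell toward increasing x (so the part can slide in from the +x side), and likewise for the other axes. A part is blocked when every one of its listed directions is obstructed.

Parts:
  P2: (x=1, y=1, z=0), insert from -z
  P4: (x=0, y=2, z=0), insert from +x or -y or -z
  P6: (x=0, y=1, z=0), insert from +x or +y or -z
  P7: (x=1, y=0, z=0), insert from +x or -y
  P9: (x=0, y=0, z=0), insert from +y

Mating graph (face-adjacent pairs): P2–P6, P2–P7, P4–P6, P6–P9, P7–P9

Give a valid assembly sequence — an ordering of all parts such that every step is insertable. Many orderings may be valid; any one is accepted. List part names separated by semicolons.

1. P7@(1, 0, 0) [+x clear] — {P7}
2. P2@(1, 1, 0) [-z clear] — {P2, P7}
3. P9@(0, 0, 0) [+y clear] — {P2, P7, P9}
4. P6@(0, 1, 0) [+y clear] — {P2, P6, P7, P9}
5. P4@(0, 2, 0) [+x clear] — {P2, P4, P6, P7, P9}

P7; P2; P9; P6; P4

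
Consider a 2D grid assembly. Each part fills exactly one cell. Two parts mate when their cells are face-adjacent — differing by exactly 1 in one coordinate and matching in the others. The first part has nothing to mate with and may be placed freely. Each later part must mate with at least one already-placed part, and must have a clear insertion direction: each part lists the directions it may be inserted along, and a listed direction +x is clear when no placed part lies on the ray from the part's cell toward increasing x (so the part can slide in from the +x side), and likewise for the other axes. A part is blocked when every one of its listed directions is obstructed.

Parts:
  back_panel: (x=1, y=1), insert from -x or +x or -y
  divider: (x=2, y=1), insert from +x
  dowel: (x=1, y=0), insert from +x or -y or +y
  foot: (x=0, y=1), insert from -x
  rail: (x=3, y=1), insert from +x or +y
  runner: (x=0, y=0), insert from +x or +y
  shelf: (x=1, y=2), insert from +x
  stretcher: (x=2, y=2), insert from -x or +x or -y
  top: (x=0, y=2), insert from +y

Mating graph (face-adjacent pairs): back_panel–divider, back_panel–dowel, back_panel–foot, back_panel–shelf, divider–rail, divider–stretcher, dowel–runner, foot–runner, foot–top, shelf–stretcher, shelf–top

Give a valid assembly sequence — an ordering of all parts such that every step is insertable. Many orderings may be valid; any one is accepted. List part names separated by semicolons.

1. divider@(2, 1) [+x clear] — {divider}
2. rail@(3, 1) [+x clear] — {divider, rail}
3. back_panel@(1, 1) [-x clear] — {back_panel, divider, rail}
4. dowel@(1, 0) [+x clear] — {back_panel, divider, dowel, rail}
5. runner@(0, 0) [+y clear] — {back_panel, divider, dowel, rail, runner}
6. shelf@(1, 2) [+x clear] — {back_panel, divider, dowel, rail, runner, shelf}
7. top@(0, 2) [+y clear] — {back_panel, divider, dowel, rail, runner, shelf, top}
8. stretcher@(2, 2) [+x clear] — {back_panel, divider, dowel, rail, runner, shelf, stretcher, top}
9. foot@(0, 1) [-x clear] — {back_panel, divider, dowel, foot, rail, runner, shelf, stretcher, top}

divider; rail; back_panel; dowel; runner; shelf; top; stretcher; foot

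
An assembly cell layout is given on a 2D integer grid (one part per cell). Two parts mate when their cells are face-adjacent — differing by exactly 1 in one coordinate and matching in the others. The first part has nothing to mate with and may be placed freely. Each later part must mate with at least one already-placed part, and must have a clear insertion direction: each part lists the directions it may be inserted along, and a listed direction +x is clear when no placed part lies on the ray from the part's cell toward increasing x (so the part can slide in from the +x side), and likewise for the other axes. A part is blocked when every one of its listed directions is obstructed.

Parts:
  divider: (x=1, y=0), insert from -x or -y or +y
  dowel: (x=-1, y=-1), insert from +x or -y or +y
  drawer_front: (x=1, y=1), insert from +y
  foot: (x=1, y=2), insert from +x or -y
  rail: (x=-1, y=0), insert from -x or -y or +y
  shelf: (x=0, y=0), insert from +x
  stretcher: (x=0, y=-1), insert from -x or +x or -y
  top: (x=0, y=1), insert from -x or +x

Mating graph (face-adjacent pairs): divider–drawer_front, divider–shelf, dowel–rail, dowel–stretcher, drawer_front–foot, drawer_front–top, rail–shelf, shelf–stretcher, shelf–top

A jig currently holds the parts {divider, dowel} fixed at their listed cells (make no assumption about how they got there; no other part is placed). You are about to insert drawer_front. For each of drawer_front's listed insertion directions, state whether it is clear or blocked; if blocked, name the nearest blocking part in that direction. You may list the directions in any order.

+y: clear

+y: ray from drawer_front(1, 1) has no placed part ⇒ clear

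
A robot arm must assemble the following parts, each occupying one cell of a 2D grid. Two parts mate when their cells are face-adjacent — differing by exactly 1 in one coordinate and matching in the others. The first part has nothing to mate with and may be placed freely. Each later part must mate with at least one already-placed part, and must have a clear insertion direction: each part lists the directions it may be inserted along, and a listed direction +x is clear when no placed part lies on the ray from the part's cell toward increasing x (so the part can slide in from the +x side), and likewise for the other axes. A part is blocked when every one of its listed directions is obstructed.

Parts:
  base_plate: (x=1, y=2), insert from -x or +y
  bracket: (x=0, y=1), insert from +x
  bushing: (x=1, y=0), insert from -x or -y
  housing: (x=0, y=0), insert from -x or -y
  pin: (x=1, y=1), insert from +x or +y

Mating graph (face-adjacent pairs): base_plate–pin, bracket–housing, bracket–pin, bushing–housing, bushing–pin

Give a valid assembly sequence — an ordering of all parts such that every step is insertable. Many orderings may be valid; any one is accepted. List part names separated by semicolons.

1. bushing@(1, 0) [-x clear] — {bushing}
2. housing@(0, 0) [-x clear] — {bushing, housing}
3. bracket@(0, 1) [+x clear] — {bracket, bushing, housing}
4. pin@(1, 1) [+x clear] — {bracket, bushing, housing, pin}
5. base_plate@(1, 2) [-x clear] — {base_plate, bracket, bushing, housing, pin}

bushing; housing; bracket; pin; base_plate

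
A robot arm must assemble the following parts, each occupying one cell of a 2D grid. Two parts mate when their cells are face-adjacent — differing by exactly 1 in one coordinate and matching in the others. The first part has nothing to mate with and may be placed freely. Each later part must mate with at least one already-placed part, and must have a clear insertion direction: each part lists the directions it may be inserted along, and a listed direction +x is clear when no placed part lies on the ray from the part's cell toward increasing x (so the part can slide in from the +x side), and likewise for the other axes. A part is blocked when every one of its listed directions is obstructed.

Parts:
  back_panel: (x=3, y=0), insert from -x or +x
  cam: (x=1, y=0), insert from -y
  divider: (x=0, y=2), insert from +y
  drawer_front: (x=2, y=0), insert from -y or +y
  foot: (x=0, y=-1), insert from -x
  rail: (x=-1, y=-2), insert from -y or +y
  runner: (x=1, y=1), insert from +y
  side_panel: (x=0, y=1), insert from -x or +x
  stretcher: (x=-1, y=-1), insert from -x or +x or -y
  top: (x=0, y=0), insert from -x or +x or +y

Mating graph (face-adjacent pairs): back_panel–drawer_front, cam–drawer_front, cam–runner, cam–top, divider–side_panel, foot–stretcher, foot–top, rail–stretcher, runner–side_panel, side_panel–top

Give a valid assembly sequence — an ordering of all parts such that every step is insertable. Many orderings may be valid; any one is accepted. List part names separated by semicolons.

divider; side_panel; runner; top; cam; drawer_front; back_panel; foot; stretcher; rail

1. divider@(0, 2) [+y clear] — {divider}
2. side_panel@(0, 1) [-x clear] — {divider, side_panel}
3. runner@(1, 1) [+y clear] — {divider, runner, side_panel}
4. top@(0, 0) [-x clear] — {divider, runner, side_panel, top}
5. cam@(1, 0) [-y clear] — {cam, divider, runner, side_panel, top}
6. drawer_front@(2, 0) [-y clear] — {cam, divider, drawer_front, runner, side_panel, top}
7. back_panel@(3, 0) [+x clear] — {back_panel, cam, divider, drawer_front, runner, side_panel, top}
8. foot@(0, -1) [-x clear] — {back_panel, cam, divider, drawer_front, foot, runner, side_panel, top}
9. stretcher@(-1, -1) [-x clear] — {back_panel, cam, divider, drawer_front, foot, runner, side_panel, stretcher, top}
10. rail@(-1, -2) [-y clear] — {back_panel, cam, divider, drawer_front, foot, rail, runner, side_panel, stretcher, top}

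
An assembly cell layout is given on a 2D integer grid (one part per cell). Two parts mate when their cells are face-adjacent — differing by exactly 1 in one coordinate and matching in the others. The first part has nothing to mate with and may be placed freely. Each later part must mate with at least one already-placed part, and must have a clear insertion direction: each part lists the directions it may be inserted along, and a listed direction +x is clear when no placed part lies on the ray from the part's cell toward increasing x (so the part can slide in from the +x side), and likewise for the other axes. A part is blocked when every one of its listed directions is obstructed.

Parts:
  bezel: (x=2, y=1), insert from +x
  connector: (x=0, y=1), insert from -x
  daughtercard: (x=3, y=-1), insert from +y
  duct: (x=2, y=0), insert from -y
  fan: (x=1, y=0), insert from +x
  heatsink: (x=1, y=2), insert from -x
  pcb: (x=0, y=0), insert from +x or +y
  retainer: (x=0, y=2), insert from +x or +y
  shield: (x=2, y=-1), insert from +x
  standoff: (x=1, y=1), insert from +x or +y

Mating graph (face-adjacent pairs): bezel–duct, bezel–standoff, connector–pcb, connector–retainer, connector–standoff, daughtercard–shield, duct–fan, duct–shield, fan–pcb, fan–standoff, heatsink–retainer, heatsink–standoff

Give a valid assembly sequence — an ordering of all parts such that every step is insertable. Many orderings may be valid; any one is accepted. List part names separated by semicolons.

fan; standoff; pcb; duct; heatsink; retainer; shield; daughtercard; connector; bezel

1. fan@(1, 0) [+x clear] — {fan}
2. standoff@(1, 1) [+x clear] — {fan, standoff}
3. pcb@(0, 0) [+y clear] — {fan, pcb, standoff}
4. duct@(2, 0) [-y clear] — {duct, fan, pcb, standoff}
5. heatsink@(1, 2) [-x clear] — {duct, fan, heatsink, pcb, standoff}
6. retainer@(0, 2) [+y clear] — {duct, fan, heatsink, pcb, retainer, standoff}
7. shield@(2, -1) [+x clear] — {duct, fan, heatsink, pcb, retainer, shield, standoff}
8. daughtercard@(3, -1) [+y clear] — {daughtercard, duct, fan, heatsink, pcb, retainer, shield, standoff}
9. connector@(0, 1) [-x clear] — {connector, daughtercard, duct, fan, heatsink, pcb, retainer, shield, standoff}
10. bezel@(2, 1) [+x clear] — {bezel, connector, daughtercard, duct, fan, heatsink, pcb, retainer, shield, standoff}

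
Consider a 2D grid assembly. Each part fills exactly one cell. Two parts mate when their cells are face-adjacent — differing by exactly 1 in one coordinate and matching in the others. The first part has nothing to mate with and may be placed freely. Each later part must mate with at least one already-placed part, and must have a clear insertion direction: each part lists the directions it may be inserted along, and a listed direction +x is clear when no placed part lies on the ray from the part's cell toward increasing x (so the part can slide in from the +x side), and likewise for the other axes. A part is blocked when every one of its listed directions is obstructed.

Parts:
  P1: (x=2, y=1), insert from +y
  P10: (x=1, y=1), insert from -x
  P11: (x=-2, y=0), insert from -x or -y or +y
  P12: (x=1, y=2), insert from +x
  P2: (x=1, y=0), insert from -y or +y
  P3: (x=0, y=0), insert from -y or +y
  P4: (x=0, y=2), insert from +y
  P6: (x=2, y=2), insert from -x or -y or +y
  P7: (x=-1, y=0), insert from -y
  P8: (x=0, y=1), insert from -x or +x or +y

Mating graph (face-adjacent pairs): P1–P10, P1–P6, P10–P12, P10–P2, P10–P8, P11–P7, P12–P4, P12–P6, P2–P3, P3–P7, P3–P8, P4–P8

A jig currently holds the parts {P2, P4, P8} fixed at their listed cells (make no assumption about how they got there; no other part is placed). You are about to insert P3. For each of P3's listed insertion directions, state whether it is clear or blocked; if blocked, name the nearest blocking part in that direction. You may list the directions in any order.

+y: blocked by P8; -y: clear

-y: ray from P3(0, 0) has no placed part ⇒ clear
+y: nearest on ray is P8@(0, 1) ⇒ blocked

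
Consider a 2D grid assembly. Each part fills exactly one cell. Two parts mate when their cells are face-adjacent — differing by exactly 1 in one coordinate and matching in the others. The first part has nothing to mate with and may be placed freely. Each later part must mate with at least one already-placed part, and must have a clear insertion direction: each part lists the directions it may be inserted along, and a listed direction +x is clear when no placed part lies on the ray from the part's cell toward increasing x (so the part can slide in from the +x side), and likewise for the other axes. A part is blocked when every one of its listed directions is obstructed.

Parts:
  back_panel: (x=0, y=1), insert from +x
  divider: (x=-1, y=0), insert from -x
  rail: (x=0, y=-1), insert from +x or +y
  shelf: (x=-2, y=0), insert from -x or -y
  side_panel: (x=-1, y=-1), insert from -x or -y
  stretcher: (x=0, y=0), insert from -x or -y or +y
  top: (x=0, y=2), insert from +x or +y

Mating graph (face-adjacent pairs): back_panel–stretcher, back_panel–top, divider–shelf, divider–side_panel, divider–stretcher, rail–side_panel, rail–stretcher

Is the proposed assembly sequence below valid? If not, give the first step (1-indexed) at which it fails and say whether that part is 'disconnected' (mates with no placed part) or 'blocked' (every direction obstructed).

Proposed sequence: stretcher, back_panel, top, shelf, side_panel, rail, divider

1. stretcher@(0, 0) [-x clear] — {stretcher}
2. back_panel@(0, 1) [+x clear] — {back_panel, stretcher}
3. top@(0, 2) [+x clear] — {back_panel, stretcher, top}
4. shelf@(-2, 0) — no placed neighbour ⇒ disconnected

Invalid at step 4 (disconnected)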